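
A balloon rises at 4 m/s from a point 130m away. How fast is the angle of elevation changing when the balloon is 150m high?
0.013198 rad/s

tan(θ) = y/130
sec²(θ) · dθ/dt = (1/130) · dy/dt
dθ/dt = cos²(θ)/130 · 4 = 130/(130² + 150²) · 4
dθ/dt = 0.013198 rad/s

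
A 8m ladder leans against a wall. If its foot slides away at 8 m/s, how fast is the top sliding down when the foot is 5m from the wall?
40√39/39 ≈ 6.405 m/s

x² + y² = 8²
2x·dx/dt + 2y·dy/dt = 0
dy/dt = -x/y · dx/dt = -5/√39 · 8 = -40√39/39 m/s
The top is descending at 40√39/39 ≈ 6.405 m/s.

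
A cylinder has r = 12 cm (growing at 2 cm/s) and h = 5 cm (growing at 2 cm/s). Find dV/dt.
528π cm³/s

V = πr²h
dV/dt = 2πrh·dr/dt + πr²·dh/dt
= 2π(12)(5)(2) + π(12)²(2)
= 528π cm³/s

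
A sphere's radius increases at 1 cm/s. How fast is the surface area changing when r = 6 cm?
48π cm²/s

S = 4πr²
dS/dt = dS/dr · dr/dt = 8πr · 1
At r = 6: dS/dt = 48π cm²/s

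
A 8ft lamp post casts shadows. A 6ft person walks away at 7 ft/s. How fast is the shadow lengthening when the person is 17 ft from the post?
21 ft/s

By similar triangles: 8/(x+s) = 6/s
Solving: s = 6x/2
ds/dt = 6/2 · dx/dt = 3 · 7 = 21 ft/s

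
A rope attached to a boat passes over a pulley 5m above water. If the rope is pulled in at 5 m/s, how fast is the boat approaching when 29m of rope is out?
145√51/204 ≈ 5.076 m/s

rope² = x² + 5²
x = √(29² - 5²) = 4√51
dx/dt = (rope/x) · d(rope)/dt = (29/(4√51)) · (-5) = -145√51/204 m/s
The boat approaches at 145√51/204 ≈ 5.076 m/s.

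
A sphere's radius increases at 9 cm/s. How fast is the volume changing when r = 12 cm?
5184π cm³/s

V = (4/3)πr³
dV/dt = dV/dr · dr/dt = 4πr² · 9
At r = 12: dV/dt = 5184π cm³/s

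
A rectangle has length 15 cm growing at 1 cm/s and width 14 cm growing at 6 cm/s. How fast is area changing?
104 cm²/s

A = lw
dA/dt = w·dl/dt + l·dw/dt = 14·1 + 15·6 = 104 cm²/s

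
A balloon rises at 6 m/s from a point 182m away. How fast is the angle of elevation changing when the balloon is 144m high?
0.020275 rad/s

tan(θ) = y/182
sec²(θ) · dθ/dt = (1/182) · dy/dt
dθ/dt = cos²(θ)/182 · 6 = 182/(182² + 144²) · 6
dθ/dt = 0.020275 rad/s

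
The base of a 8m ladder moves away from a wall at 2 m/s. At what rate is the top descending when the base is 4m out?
2√3/3 ≈ 1.155 m/s

x² + y² = 8²
2x·dx/dt + 2y·dy/dt = 0
dy/dt = -x/y · dx/dt = -4/(4√3) · 2 = -2√3/3 m/s
The top is descending at 2√3/3 ≈ 1.155 m/s.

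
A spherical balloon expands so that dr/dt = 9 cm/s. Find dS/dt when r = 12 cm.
864π cm²/s

S = 4πr²
dS/dt = dS/dr · dr/dt = 8πr · 9
At r = 12: dS/dt = 864π cm²/s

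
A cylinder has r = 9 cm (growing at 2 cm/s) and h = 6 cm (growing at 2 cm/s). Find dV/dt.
378π cm³/s

V = πr²h
dV/dt = 2πrh·dr/dt + πr²·dh/dt
= 2π(9)(6)(2) + π(9)²(2)
= 378π cm³/s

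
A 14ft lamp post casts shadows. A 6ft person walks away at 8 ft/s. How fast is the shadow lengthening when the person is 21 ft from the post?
6 ft/s

By similar triangles: 14/(x+s) = 6/s
Solving: s = 6x/8
ds/dt = 6/8 · dx/dt = 3/4 · 8 = 6 ft/s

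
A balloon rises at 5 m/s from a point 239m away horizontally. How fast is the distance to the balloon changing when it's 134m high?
670√75077/75077 ≈ 2.445 m/s

z² = 239² + y²
z = √(239² + 134²) = √75077
dz/dt = y/z · dy/dt = 134/√75077 · 5 = 670√75077/75077 ≈ 2.445 m/s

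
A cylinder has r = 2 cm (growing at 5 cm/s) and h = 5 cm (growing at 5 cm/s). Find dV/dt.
120π cm³/s

V = πr²h
dV/dt = 2πrh·dr/dt + πr²·dh/dt
= 2π(2)(5)(5) + π(2)²(5)
= 120π cm³/s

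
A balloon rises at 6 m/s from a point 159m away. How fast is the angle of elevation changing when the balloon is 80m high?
0.030113 rad/s

tan(θ) = y/159
sec²(θ) · dθ/dt = (1/159) · dy/dt
dθ/dt = cos²(θ)/159 · 6 = 159/(159² + 80²) · 6
dθ/dt = 0.030113 rad/s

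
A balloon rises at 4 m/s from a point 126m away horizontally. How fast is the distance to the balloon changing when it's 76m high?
152√5413/5413 ≈ 2.066 m/s

z² = 126² + y²
z = √(126² + 76²) = 2√5413
dz/dt = y/z · dy/dt = 76/(2√5413) · 4 = 152√5413/5413 ≈ 2.066 m/s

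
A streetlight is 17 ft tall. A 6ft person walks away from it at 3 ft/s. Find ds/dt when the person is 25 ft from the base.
18/11 ft/s

By similar triangles: 17/(x+s) = 6/s
Solving: s = 6x/11
ds/dt = 6/11 · dx/dt = 6/11 · 3 = 18/11 ft/s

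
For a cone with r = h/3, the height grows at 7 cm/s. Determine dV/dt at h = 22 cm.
3388π/9 cm³/s

V = (1/3)π(h/3)²h = πh³/27
dV/dt = πh²/9 · 7
At h = 22: dV/dt = 3388π/9 cm³/s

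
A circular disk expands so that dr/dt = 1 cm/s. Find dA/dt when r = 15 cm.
30π cm²/s

A = πr²
dA/dt = 2πr · dr/dt = 2π(15)(1) = 30π cm²/s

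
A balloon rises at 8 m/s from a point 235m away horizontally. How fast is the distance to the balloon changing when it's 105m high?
84√106/265 ≈ 3.264 m/s

z² = 235² + y²
z = √(235² + 105²) = 25√106
dz/dt = y/z · dy/dt = 105/(25√106) · 8 = 84√106/265 ≈ 3.264 m/s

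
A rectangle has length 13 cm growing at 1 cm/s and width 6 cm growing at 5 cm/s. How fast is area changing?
71 cm²/s

A = lw
dA/dt = w·dl/dt + l·dw/dt = 6·1 + 13·5 = 71 cm²/s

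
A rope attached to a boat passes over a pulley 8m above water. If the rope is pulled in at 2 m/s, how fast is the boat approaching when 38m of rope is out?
38√345/345 ≈ 2.046 m/s

rope² = x² + 8²
x = √(38² - 8²) = 2√345
dx/dt = (rope/x) · d(rope)/dt = (38/(2√345)) · (-2) = -38√345/345 m/s
The boat approaches at 38√345/345 ≈ 2.046 m/s.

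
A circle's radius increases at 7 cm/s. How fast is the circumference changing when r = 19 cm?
14π cm/s

C = 2πr
dC/dt = 2π · dr/dt = 2π · 7 = 14π cm/s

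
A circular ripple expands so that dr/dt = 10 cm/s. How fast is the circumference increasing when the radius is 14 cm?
20π cm/s

C = 2πr
dC/dt = 2π · dr/dt = 2π · 10 = 20π cm/s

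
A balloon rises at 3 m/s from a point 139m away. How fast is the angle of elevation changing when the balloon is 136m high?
0.011027 rad/s

tan(θ) = y/139
sec²(θ) · dθ/dt = (1/139) · dy/dt
dθ/dt = cos²(θ)/139 · 3 = 139/(139² + 136²) · 3
dθ/dt = 0.011027 rad/s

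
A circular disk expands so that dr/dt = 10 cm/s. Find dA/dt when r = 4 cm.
80π cm²/s

A = πr²
dA/dt = 2πr · dr/dt = 2π(4)(10) = 80π cm²/s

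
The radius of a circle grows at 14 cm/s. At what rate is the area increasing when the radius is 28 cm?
784π cm²/s

A = πr²
dA/dt = 2πr · dr/dt = 2π(28)(14) = 784π cm²/s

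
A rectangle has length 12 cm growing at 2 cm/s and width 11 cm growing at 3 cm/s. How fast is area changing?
58 cm²/s

A = lw
dA/dt = w·dl/dt + l·dw/dt = 11·2 + 12·3 = 58 cm²/s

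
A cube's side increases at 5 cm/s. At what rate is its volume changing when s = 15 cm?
3375 cm³/s

V = s³
dV/dt = 3s² · ds/dt = 3·15²·5 = 3375 cm³/s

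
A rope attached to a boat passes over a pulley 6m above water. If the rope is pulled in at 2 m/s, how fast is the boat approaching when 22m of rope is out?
11√7/14 ≈ 2.079 m/s

rope² = x² + 6²
x = √(22² - 6²) = 8√7
dx/dt = (rope/x) · d(rope)/dt = (22/(8√7)) · (-2) = -11√7/14 m/s
The boat approaches at 11√7/14 ≈ 2.079 m/s.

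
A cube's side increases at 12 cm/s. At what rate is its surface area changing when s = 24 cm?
3456 cm²/s

A = 6s²
dA/dt = 12s · ds/dt = 12·24·12 = 3456 cm²/s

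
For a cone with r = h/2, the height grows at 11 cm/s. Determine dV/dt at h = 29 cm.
9251π/4 cm³/s

V = (1/3)π(h/2)²h = πh³/12
dV/dt = πh²/4 · 11
At h = 29: dV/dt = 9251π/4 cm³/s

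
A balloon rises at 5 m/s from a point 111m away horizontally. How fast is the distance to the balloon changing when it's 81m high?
135√2098/2098 ≈ 2.947 m/s

z² = 111² + y²
z = √(111² + 81²) = 3√2098
dz/dt = y/z · dy/dt = 81/(3√2098) · 5 = 135√2098/2098 ≈ 2.947 m/s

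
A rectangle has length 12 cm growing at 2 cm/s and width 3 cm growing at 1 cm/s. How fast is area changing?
18 cm²/s

A = lw
dA/dt = w·dl/dt + l·dw/dt = 3·2 + 12·1 = 18 cm²/s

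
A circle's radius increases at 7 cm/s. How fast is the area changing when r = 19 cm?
266π cm²/s

A = πr²
dA/dt = 2πr · dr/dt = 2π(19)(7) = 266π cm²/s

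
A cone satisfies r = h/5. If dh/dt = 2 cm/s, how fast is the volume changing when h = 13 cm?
338π/25 cm³/s

V = (1/3)π(h/5)²h = πh³/75
dV/dt = πh²/25 · 2
At h = 13: dV/dt = 338π/25 cm³/s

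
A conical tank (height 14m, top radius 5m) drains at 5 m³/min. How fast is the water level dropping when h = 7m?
4/(5π) ≈ 0.2546 m/min

r/h = 5/14, so r = (5/14)h
V = (1/3)πr²h = (1/3)π((5/14)h)²h = (25/588)πh³
dV/dh = (25/196)πh²
dh/dt = (dV/dt)/(dV/dh) = -5/((25/196)π·7²) = -4/(5π) m/min
The level is dropping at 4/(5π) ≈ 0.2546 m/min.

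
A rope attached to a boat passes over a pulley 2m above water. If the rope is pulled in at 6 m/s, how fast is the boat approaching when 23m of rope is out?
46√21/35 ≈ 6.023 m/s

rope² = x² + 2²
x = √(23² - 2²) = 5√21
dx/dt = (rope/x) · d(rope)/dt = (23/(5√21)) · (-6) = -46√21/35 m/s
The boat approaches at 46√21/35 ≈ 6.023 m/s.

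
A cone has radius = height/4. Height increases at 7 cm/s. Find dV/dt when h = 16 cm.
112π cm³/s

V = (1/3)π(h/4)²h = πh³/48
dV/dt = πh²/16 · 7
At h = 16: dV/dt = 112π cm³/s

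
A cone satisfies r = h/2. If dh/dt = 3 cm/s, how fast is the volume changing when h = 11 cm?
363π/4 cm³/s

V = (1/3)π(h/2)²h = πh³/12
dV/dt = πh²/4 · 3
At h = 11: dV/dt = 363π/4 cm³/s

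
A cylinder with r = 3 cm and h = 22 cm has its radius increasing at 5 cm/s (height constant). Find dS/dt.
280π cm²/s

S = 2πrh + 2πr² (lateral + bases)
dS/dt = (2πh + 4πr)·dr/dt = (2π·22 + 4π·3)·5
= 280π cm²/s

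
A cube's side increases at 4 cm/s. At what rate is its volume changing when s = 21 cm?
5292 cm³/s

V = s³
dV/dt = 3s² · ds/dt = 3·21²·4 = 5292 cm³/s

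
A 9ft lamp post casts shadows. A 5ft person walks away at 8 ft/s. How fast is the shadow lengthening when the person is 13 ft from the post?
10 ft/s

By similar triangles: 9/(x+s) = 5/s
Solving: s = 5x/4
ds/dt = 5/4 · dx/dt = 5/4 · 8 = 10 ft/s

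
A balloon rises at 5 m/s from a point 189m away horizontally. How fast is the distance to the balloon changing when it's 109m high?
545√47602/47602 ≈ 2.498 m/s

z² = 189² + y²
z = √(189² + 109²) = √47602
dz/dt = y/z · dy/dt = 109/√47602 · 5 = 545√47602/47602 ≈ 2.498 m/s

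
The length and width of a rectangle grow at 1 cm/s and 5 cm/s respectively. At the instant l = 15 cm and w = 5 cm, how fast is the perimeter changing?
12 cm/s

P = 2(l + w)
dP/dt = 2(dl/dt + dw/dt) = 2(1 + 5) = 12 cm/s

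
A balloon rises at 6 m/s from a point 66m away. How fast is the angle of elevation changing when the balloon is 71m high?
0.042141 rad/s

tan(θ) = y/66
sec²(θ) · dθ/dt = (1/66) · dy/dt
dθ/dt = cos²(θ)/66 · 6 = 66/(66² + 71²) · 6
dθ/dt = 0.042141 rad/s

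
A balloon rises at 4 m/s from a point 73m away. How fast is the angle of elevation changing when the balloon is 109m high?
0.016967 rad/s

tan(θ) = y/73
sec²(θ) · dθ/dt = (1/73) · dy/dt
dθ/dt = cos²(θ)/73 · 4 = 73/(73² + 109²) · 4
dθ/dt = 0.016967 rad/s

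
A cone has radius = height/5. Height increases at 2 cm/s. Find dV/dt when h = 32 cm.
2048π/25 cm³/s

V = (1/3)π(h/5)²h = πh³/75
dV/dt = πh²/25 · 2
At h = 32: dV/dt = 2048π/25 cm³/s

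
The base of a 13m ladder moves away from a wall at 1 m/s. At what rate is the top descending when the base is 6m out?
6√133/133 ≈ 0.5203 m/s

x² + y² = 13²
2x·dx/dt + 2y·dy/dt = 0
dy/dt = -x/y · dx/dt = -6/√133 · 1 = -6√133/133 m/s
The top is descending at 6√133/133 ≈ 0.5203 m/s.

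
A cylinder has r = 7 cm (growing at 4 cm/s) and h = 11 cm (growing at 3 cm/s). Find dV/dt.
763π cm³/s

V = πr²h
dV/dt = 2πrh·dr/dt + πr²·dh/dt
= 2π(7)(11)(4) + π(7)²(3)
= 763π cm³/s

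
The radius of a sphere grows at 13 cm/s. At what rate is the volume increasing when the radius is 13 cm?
8788π cm³/s

V = (4/3)πr³
dV/dt = dV/dr · dr/dt = 4πr² · 13
At r = 13: dV/dt = 8788π cm³/s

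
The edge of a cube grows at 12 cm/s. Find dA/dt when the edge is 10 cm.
1440 cm²/s

A = 6s²
dA/dt = 12s · ds/dt = 12·10·12 = 1440 cm²/s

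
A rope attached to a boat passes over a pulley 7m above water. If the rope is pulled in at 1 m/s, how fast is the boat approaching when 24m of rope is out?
24√527/527 ≈ 1.045 m/s

rope² = x² + 7²
x = √(24² - 7²) = √527
dx/dt = (rope/x) · d(rope)/dt = (24/√527) · (-1) = -24√527/527 m/s
The boat approaches at 24√527/527 ≈ 1.045 m/s.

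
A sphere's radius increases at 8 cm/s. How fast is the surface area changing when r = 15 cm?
960π cm²/s

S = 4πr²
dS/dt = dS/dr · dr/dt = 8πr · 8
At r = 15: dS/dt = 960π cm²/s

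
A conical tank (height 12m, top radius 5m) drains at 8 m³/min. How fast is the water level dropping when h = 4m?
72/(25π) ≈ 0.9167 m/min

r/h = 5/12, so r = (5/12)h
V = (1/3)πr²h = (1/3)π((5/12)h)²h = (25/432)πh³
dV/dh = (25/144)πh²
dh/dt = (dV/dt)/(dV/dh) = -8/((25/144)π·4²) = -72/(25π) m/min
The level is dropping at 72/(25π) ≈ 0.9167 m/min.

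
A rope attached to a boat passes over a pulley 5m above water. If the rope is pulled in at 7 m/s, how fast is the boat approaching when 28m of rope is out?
196√759/759 ≈ 7.114 m/s

rope² = x² + 5²
x = √(28² - 5²) = √759
dx/dt = (rope/x) · d(rope)/dt = (28/√759) · (-7) = -196√759/759 m/s
The boat approaches at 196√759/759 ≈ 7.114 m/s.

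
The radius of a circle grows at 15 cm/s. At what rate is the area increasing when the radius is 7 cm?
210π cm²/s

A = πr²
dA/dt = 2πr · dr/dt = 2π(7)(15) = 210π cm²/s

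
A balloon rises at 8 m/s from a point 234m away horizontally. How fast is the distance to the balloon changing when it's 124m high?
496√17533/17533 ≈ 3.746 m/s

z² = 234² + y²
z = √(234² + 124²) = 2√17533
dz/dt = y/z · dy/dt = 124/(2√17533) · 8 = 496√17533/17533 ≈ 3.746 m/s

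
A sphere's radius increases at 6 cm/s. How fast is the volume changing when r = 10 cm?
2400π cm³/s

V = (4/3)πr³
dV/dt = dV/dr · dr/dt = 4πr² · 6
At r = 10: dV/dt = 2400π cm³/s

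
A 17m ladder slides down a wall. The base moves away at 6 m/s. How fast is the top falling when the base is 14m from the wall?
28√93/31 ≈ 8.71 m/s

x² + y² = 17²
2x·dx/dt + 2y·dy/dt = 0
dy/dt = -x/y · dx/dt = -14/√93 · 6 = -28√93/31 m/s
The top is descending at 28√93/31 ≈ 8.71 m/s.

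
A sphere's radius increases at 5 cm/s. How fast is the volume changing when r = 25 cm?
12500π cm³/s

V = (4/3)πr³
dV/dt = dV/dr · dr/dt = 4πr² · 5
At r = 25: dV/dt = 12500π cm³/s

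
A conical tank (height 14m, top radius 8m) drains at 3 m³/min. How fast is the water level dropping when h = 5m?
147/(400π) ≈ 0.117 m/min

r/h = 8/14, so r = (4/7)h
V = (1/3)πr²h = (1/3)π((4/7)h)²h = (16/147)πh³
dV/dh = (16/49)πh²
dh/dt = (dV/dt)/(dV/dh) = -3/((16/49)π·5²) = -147/(400π) m/min
The level is dropping at 147/(400π) ≈ 0.117 m/min.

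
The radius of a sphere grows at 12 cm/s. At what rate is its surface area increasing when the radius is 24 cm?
2304π cm²/s

S = 4πr²
dS/dt = dS/dr · dr/dt = 8πr · 12
At r = 24: dS/dt = 2304π cm²/s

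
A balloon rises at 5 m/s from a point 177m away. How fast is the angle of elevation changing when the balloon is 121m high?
0.019252 rad/s

tan(θ) = y/177
sec²(θ) · dθ/dt = (1/177) · dy/dt
dθ/dt = cos²(θ)/177 · 5 = 177/(177² + 121²) · 5
dθ/dt = 0.019252 rad/s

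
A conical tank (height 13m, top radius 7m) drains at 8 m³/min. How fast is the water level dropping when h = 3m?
1352/(441π) ≈ 0.9759 m/min

r/h = 7/13, so r = (7/13)h
V = (1/3)πr²h = (1/3)π((7/13)h)²h = (49/507)πh³
dV/dh = (49/169)πh²
dh/dt = (dV/dt)/(dV/dh) = -8/((49/169)π·3²) = -1352/(441π) m/min
The level is dropping at 1352/(441π) ≈ 0.9759 m/min.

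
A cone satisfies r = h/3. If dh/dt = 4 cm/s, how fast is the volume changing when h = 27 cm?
324π cm³/s

V = (1/3)π(h/3)²h = πh³/27
dV/dt = πh²/9 · 4
At h = 27: dV/dt = 324π cm³/s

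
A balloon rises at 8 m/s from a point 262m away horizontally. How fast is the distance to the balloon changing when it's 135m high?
1080√86869/86869 ≈ 3.664 m/s

z² = 262² + y²
z = √(262² + 135²) = √86869
dz/dt = y/z · dy/dt = 135/√86869 · 8 = 1080√86869/86869 ≈ 3.664 m/s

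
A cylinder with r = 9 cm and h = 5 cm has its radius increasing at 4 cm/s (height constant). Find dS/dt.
184π cm²/s

S = 2πrh + 2πr² (lateral + bases)
dS/dt = (2πh + 4πr)·dr/dt = (2π·5 + 4π·9)·4
= 184π cm²/s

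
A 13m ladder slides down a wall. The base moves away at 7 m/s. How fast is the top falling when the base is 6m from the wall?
6√133/19 ≈ 3.642 m/s

x² + y² = 13²
2x·dx/dt + 2y·dy/dt = 0
dy/dt = -x/y · dx/dt = -6/√133 · 7 = -6√133/19 m/s
The top is descending at 6√133/19 ≈ 3.642 m/s.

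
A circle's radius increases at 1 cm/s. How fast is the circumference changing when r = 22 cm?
2π cm/s

C = 2πr
dC/dt = 2π · dr/dt = 2π · 1 = 2π cm/s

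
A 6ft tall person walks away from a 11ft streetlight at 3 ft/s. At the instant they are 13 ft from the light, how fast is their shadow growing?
18/5 ft/s

By similar triangles: 11/(x+s) = 6/s
Solving: s = 6x/5
ds/dt = 6/5 · dx/dt = 6/5 · 3 = 18/5 ft/s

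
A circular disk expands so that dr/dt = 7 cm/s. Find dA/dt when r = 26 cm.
364π cm²/s

A = πr²
dA/dt = 2πr · dr/dt = 2π(26)(7) = 364π cm²/s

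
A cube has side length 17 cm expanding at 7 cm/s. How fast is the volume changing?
6069 cm³/s

V = s³
dV/dt = 3s² · ds/dt = 3·17²·7 = 6069 cm³/s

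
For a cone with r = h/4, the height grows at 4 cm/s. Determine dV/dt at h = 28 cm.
196π cm³/s

V = (1/3)π(h/4)²h = πh³/48
dV/dt = πh²/16 · 4
At h = 28: dV/dt = 196π cm³/s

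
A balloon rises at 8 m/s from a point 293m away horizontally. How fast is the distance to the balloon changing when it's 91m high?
364√94130/47065 ≈ 2.373 m/s

z² = 293² + y²
z = √(293² + 91²) = √94130
dz/dt = y/z · dy/dt = 91/√94130 · 8 = 364√94130/47065 ≈ 2.373 m/s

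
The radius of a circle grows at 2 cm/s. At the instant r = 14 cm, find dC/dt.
4π cm/s

C = 2πr
dC/dt = 2π · dr/dt = 2π · 2 = 4π cm/s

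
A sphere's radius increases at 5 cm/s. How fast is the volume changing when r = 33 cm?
21780π cm³/s

V = (4/3)πr³
dV/dt = dV/dr · dr/dt = 4πr² · 5
At r = 33: dV/dt = 21780π cm³/s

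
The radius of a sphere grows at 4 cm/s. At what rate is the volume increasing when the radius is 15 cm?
3600π cm³/s

V = (4/3)πr³
dV/dt = dV/dr · dr/dt = 4πr² · 4
At r = 15: dV/dt = 3600π cm³/s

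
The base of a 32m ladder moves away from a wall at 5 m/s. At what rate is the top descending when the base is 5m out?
25√111/333 ≈ 0.791 m/s

x² + y² = 32²
2x·dx/dt + 2y·dy/dt = 0
dy/dt = -x/y · dx/dt = -5/(3√111) · 5 = -25√111/333 m/s
The top is descending at 25√111/333 ≈ 0.791 m/s.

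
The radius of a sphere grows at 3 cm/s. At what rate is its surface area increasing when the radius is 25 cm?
600π cm²/s

S = 4πr²
dS/dt = dS/dr · dr/dt = 8πr · 3
At r = 25: dS/dt = 600π cm²/s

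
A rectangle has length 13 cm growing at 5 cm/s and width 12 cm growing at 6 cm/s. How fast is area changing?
138 cm²/s

A = lw
dA/dt = w·dl/dt + l·dw/dt = 12·5 + 13·6 = 138 cm²/s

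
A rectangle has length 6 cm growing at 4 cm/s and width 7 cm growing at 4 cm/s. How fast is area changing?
52 cm²/s

A = lw
dA/dt = w·dl/dt + l·dw/dt = 7·4 + 6·4 = 52 cm²/s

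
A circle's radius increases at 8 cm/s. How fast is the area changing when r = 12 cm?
192π cm²/s

A = πr²
dA/dt = 2πr · dr/dt = 2π(12)(8) = 192π cm²/s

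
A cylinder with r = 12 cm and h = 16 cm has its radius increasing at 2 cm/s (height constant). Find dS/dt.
160π cm²/s

S = 2πrh + 2πr² (lateral + bases)
dS/dt = (2πh + 4πr)·dr/dt = (2π·16 + 4π·12)·2
= 160π cm²/s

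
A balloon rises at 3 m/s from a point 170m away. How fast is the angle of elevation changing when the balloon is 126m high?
0.01139 rad/s

tan(θ) = y/170
sec²(θ) · dθ/dt = (1/170) · dy/dt
dθ/dt = cos²(θ)/170 · 3 = 170/(170² + 126²) · 3
dθ/dt = 0.01139 rad/s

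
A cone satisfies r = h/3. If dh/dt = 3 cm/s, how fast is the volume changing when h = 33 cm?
363π cm³/s

V = (1/3)π(h/3)²h = πh³/27
dV/dt = πh²/9 · 3
At h = 33: dV/dt = 363π cm³/s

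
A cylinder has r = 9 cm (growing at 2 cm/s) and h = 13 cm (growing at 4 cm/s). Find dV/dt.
792π cm³/s

V = πr²h
dV/dt = 2πrh·dr/dt + πr²·dh/dt
= 2π(9)(13)(2) + π(9)²(4)
= 792π cm³/s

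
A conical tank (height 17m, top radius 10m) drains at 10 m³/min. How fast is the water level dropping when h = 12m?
289/(1440π) ≈ 0.06388 m/min

r/h = 10/17, so r = (10/17)h
V = (1/3)πr²h = (1/3)π((10/17)h)²h = (100/867)πh³
dV/dh = (100/289)πh²
dh/dt = (dV/dt)/(dV/dh) = -10/((100/289)π·12²) = -289/(1440π) m/min
The level is dropping at 289/(1440π) ≈ 0.06388 m/min.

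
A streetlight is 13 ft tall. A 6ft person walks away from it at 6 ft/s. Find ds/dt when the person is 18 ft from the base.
36/7 ft/s

By similar triangles: 13/(x+s) = 6/s
Solving: s = 6x/7
ds/dt = 6/7 · dx/dt = 6/7 · 6 = 36/7 ft/s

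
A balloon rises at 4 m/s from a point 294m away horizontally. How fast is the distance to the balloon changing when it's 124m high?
248√25453/25453 ≈ 1.554 m/s

z² = 294² + y²
z = √(294² + 124²) = 2√25453
dz/dt = y/z · dy/dt = 124/(2√25453) · 4 = 248√25453/25453 ≈ 1.554 m/s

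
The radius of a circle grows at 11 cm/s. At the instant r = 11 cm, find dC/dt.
22π cm/s

C = 2πr
dC/dt = 2π · dr/dt = 2π · 11 = 22π cm/s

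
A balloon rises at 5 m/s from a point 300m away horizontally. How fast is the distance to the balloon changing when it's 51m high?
85√10289/10289 ≈ 0.838 m/s

z² = 300² + y²
z = √(300² + 51²) = 3√10289
dz/dt = y/z · dy/dt = 51/(3√10289) · 5 = 85√10289/10289 ≈ 0.838 m/s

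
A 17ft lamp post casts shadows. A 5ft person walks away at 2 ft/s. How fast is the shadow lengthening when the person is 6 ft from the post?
5/6 ft/s

By similar triangles: 17/(x+s) = 5/s
Solving: s = 5x/12
ds/dt = 5/12 · dx/dt = 5/12 · 2 = 5/6 ft/s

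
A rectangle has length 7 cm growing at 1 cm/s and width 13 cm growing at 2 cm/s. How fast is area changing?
27 cm²/s

A = lw
dA/dt = w·dl/dt + l·dw/dt = 13·1 + 7·2 = 27 cm²/s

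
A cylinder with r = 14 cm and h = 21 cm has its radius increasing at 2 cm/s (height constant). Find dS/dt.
196π cm²/s

S = 2πrh + 2πr² (lateral + bases)
dS/dt = (2πh + 4πr)·dr/dt = (2π·21 + 4π·14)·2
= 196π cm²/s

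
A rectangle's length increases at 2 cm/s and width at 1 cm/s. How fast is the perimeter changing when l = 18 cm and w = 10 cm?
6 cm/s

P = 2(l + w)
dP/dt = 2(dl/dt + dw/dt) = 2(2 + 1) = 6 cm/s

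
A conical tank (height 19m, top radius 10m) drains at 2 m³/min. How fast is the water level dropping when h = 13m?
361/(8450π) ≈ 0.0136 m/min

r/h = 10/19, so r = (10/19)h
V = (1/3)πr²h = (1/3)π((10/19)h)²h = (100/1083)πh³
dV/dh = (100/361)πh²
dh/dt = (dV/dt)/(dV/dh) = -2/((100/361)π·13²) = -361/(8450π) m/min
The level is dropping at 361/(8450π) ≈ 0.0136 m/min.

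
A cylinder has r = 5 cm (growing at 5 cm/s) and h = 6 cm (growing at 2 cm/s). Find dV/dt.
350π cm³/s

V = πr²h
dV/dt = 2πrh·dr/dt + πr²·dh/dt
= 2π(5)(6)(5) + π(5)²(2)
= 350π cm³/s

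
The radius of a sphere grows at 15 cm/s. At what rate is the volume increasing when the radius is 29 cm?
50460π cm³/s

V = (4/3)πr³
dV/dt = dV/dr · dr/dt = 4πr² · 15
At r = 29: dV/dt = 50460π cm³/s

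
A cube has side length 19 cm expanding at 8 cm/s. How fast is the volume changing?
8664 cm³/s

V = s³
dV/dt = 3s² · ds/dt = 3·19²·8 = 8664 cm³/s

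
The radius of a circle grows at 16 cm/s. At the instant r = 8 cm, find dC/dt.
32π cm/s

C = 2πr
dC/dt = 2π · dr/dt = 2π · 16 = 32π cm/s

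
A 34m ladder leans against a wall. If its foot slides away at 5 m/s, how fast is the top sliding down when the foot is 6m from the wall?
3√70/28 ≈ 0.8964 m/s

x² + y² = 34²
2x·dx/dt + 2y·dy/dt = 0
dy/dt = -x/y · dx/dt = -6/(4√70) · 5 = -3√70/28 m/s
The top is descending at 3√70/28 ≈ 0.8964 m/s.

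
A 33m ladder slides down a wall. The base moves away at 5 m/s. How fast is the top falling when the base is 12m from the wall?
4√105/21 ≈ 1.952 m/s

x² + y² = 33²
2x·dx/dt + 2y·dy/dt = 0
dy/dt = -x/y · dx/dt = -12/(3√105) · 5 = -4√105/21 m/s
The top is descending at 4√105/21 ≈ 1.952 m/s.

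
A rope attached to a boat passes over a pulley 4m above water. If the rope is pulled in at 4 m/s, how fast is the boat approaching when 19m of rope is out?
76√345/345 ≈ 4.092 m/s

rope² = x² + 4²
x = √(19² - 4²) = √345
dx/dt = (rope/x) · d(rope)/dt = (19/√345) · (-4) = -76√345/345 m/s
The boat approaches at 76√345/345 ≈ 4.092 m/s.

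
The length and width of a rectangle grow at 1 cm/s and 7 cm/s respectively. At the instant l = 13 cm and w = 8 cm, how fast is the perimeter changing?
16 cm/s

P = 2(l + w)
dP/dt = 2(dl/dt + dw/dt) = 2(1 + 7) = 16 cm/s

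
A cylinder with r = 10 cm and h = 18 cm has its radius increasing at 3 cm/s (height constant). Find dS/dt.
228π cm²/s

S = 2πrh + 2πr² (lateral + bases)
dS/dt = (2πh + 4πr)·dr/dt = (2π·18 + 4π·10)·3
= 228π cm²/s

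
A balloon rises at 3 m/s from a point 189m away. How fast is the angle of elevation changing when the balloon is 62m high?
0.014331 rad/s

tan(θ) = y/189
sec²(θ) · dθ/dt = (1/189) · dy/dt
dθ/dt = cos²(θ)/189 · 3 = 189/(189² + 62²) · 3
dθ/dt = 0.014331 rad/s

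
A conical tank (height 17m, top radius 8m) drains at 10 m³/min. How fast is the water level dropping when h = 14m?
1445/(6272π) ≈ 0.07334 m/min

r/h = 8/17, so r = (8/17)h
V = (1/3)πr²h = (1/3)π((8/17)h)²h = (64/867)πh³
dV/dh = (64/289)πh²
dh/dt = (dV/dt)/(dV/dh) = -10/((64/289)π·14²) = -1445/(6272π) m/min
The level is dropping at 1445/(6272π) ≈ 0.07334 m/min.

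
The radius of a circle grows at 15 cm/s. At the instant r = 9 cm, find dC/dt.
30π cm/s

C = 2πr
dC/dt = 2π · dr/dt = 2π · 15 = 30π cm/s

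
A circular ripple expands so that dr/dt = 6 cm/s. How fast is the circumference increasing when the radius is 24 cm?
12π cm/s

C = 2πr
dC/dt = 2π · dr/dt = 2π · 6 = 12π cm/s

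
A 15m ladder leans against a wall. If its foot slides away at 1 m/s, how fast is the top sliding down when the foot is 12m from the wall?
4/3 ≈ 1.333 m/s

x² + y² = 15²
2x·dx/dt + 2y·dy/dt = 0
dy/dt = -x/y · dx/dt = -12/9 · 1 = -4/3 m/s
The top is descending at 4/3 ≈ 1.333 m/s.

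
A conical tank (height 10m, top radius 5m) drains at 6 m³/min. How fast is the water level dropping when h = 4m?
3/(2π) ≈ 0.4775 m/min

r/h = 5/10, so r = (1/2)h
V = (1/3)πr²h = (1/3)π((1/2)h)²h = (1/12)πh³
dV/dh = (1/4)πh²
dh/dt = (dV/dt)/(dV/dh) = -6/((1/4)π·4²) = -3/(2π) m/min
The level is dropping at 3/(2π) ≈ 0.4775 m/min.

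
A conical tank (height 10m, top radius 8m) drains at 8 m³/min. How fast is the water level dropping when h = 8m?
25/(128π) ≈ 0.06217 m/min

r/h = 8/10, so r = (4/5)h
V = (1/3)πr²h = (1/3)π((4/5)h)²h = (16/75)πh³
dV/dh = (16/25)πh²
dh/dt = (dV/dt)/(dV/dh) = -8/((16/25)π·8²) = -25/(128π) m/min
The level is dropping at 25/(128π) ≈ 0.06217 m/min.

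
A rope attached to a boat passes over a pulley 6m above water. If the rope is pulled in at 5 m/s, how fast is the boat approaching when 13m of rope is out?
65√133/133 ≈ 5.636 m/s

rope² = x² + 6²
x = √(13² - 6²) = √133
dx/dt = (rope/x) · d(rope)/dt = (13/√133) · (-5) = -65√133/133 m/s
The boat approaches at 65√133/133 ≈ 5.636 m/s.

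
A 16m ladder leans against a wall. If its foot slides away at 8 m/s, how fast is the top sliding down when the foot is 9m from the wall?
72√7/35 ≈ 5.443 m/s

x² + y² = 16²
2x·dx/dt + 2y·dy/dt = 0
dy/dt = -x/y · dx/dt = -9/(5√7) · 8 = -72√7/35 m/s
The top is descending at 72√7/35 ≈ 5.443 m/s.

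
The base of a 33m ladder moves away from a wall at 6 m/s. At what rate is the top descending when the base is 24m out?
16√57/19 ≈ 6.358 m/s

x² + y² = 33²
2x·dx/dt + 2y·dy/dt = 0
dy/dt = -x/y · dx/dt = -24/(3√57) · 6 = -16√57/19 m/s
The top is descending at 16√57/19 ≈ 6.358 m/s.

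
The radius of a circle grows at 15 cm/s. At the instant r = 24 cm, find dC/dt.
30π cm/s

C = 2πr
dC/dt = 2π · dr/dt = 2π · 15 = 30π cm/s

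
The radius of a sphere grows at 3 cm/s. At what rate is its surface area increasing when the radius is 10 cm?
240π cm²/s

S = 4πr²
dS/dt = dS/dr · dr/dt = 8πr · 3
At r = 10: dS/dt = 240π cm²/s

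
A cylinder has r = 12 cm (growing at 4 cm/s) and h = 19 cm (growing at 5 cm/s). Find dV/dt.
2544π cm³/s

V = πr²h
dV/dt = 2πrh·dr/dt + πr²·dh/dt
= 2π(12)(19)(4) + π(12)²(5)
= 2544π cm³/s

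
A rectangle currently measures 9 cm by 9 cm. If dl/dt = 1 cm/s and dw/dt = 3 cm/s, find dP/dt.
8 cm/s

P = 2(l + w)
dP/dt = 2(dl/dt + dw/dt) = 2(1 + 3) = 8 cm/s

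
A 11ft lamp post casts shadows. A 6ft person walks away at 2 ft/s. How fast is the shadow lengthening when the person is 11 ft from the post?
12/5 ft/s

By similar triangles: 11/(x+s) = 6/s
Solving: s = 6x/5
ds/dt = 6/5 · dx/dt = 6/5 · 2 = 12/5 ft/s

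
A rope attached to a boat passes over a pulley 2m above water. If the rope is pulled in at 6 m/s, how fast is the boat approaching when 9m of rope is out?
54√77/77 ≈ 6.154 m/s

rope² = x² + 2²
x = √(9² - 2²) = √77
dx/dt = (rope/x) · d(rope)/dt = (9/√77) · (-6) = -54√77/77 m/s
The boat approaches at 54√77/77 ≈ 6.154 m/s.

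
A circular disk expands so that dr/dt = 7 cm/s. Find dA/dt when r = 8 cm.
112π cm²/s

A = πr²
dA/dt = 2πr · dr/dt = 2π(8)(7) = 112π cm²/s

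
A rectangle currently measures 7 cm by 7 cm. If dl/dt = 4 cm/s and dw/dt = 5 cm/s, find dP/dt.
18 cm/s

P = 2(l + w)
dP/dt = 2(dl/dt + dw/dt) = 2(4 + 5) = 18 cm/s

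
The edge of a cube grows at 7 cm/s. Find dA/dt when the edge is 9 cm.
756 cm²/s

A = 6s²
dA/dt = 12s · ds/dt = 12·9·7 = 756 cm²/s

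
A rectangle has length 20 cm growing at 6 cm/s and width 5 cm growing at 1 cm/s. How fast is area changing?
50 cm²/s

A = lw
dA/dt = w·dl/dt + l·dw/dt = 5·6 + 20·1 = 50 cm²/s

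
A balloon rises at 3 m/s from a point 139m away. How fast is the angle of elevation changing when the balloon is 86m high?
0.015608 rad/s

tan(θ) = y/139
sec²(θ) · dθ/dt = (1/139) · dy/dt
dθ/dt = cos²(θ)/139 · 3 = 139/(139² + 86²) · 3
dθ/dt = 0.015608 rad/s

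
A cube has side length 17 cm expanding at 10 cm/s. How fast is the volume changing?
8670 cm³/s

V = s³
dV/dt = 3s² · ds/dt = 3·17²·10 = 8670 cm³/s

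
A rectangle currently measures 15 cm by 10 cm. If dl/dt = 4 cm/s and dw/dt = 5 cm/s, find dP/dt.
18 cm/s

P = 2(l + w)
dP/dt = 2(dl/dt + dw/dt) = 2(4 + 5) = 18 cm/s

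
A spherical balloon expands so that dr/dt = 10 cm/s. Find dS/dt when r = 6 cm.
480π cm²/s

S = 4πr²
dS/dt = dS/dr · dr/dt = 8πr · 10
At r = 6: dS/dt = 480π cm²/s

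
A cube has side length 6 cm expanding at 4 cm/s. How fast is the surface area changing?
288 cm²/s

A = 6s²
dA/dt = 12s · ds/dt = 12·6·4 = 288 cm²/s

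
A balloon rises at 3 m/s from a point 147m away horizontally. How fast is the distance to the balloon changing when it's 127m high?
381√37738/37738 ≈ 1.961 m/s

z² = 147² + y²
z = √(147² + 127²) = √37738
dz/dt = y/z · dy/dt = 127/√37738 · 3 = 381√37738/37738 ≈ 1.961 m/s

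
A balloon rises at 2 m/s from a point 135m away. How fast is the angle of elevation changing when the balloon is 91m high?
0.010186 rad/s

tan(θ) = y/135
sec²(θ) · dθ/dt = (1/135) · dy/dt
dθ/dt = cos²(θ)/135 · 2 = 135/(135² + 91²) · 2
dθ/dt = 0.010186 rad/s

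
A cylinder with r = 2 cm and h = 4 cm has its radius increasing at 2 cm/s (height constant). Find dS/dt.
32π cm²/s

S = 2πrh + 2πr² (lateral + bases)
dS/dt = (2πh + 4πr)·dr/dt = (2π·4 + 4π·2)·2
= 32π cm²/s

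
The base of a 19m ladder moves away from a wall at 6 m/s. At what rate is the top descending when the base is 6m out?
36√13/65 ≈ 1.997 m/s

x² + y² = 19²
2x·dx/dt + 2y·dy/dt = 0
dy/dt = -x/y · dx/dt = -6/(5√13) · 6 = -36√13/65 m/s
The top is descending at 36√13/65 ≈ 1.997 m/s.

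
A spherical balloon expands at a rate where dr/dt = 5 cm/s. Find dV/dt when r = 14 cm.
3920π cm³/s

V = (4/3)πr³
dV/dt = dV/dr · dr/dt = 4πr² · 5
At r = 14: dV/dt = 3920π cm³/s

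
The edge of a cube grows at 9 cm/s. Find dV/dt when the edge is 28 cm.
21168 cm³/s

V = s³
dV/dt = 3s² · ds/dt = 3·28²·9 = 21168 cm³/s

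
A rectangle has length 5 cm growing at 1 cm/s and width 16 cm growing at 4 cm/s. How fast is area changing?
36 cm²/s

A = lw
dA/dt = w·dl/dt + l·dw/dt = 16·1 + 5·4 = 36 cm²/s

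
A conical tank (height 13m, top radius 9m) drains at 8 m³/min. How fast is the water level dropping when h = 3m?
1352/(729π) ≈ 0.5903 m/min

r/h = 9/13, so r = (9/13)h
V = (1/3)πr²h = (1/3)π((9/13)h)²h = (27/169)πh³
dV/dh = (81/169)πh²
dh/dt = (dV/dt)/(dV/dh) = -8/((81/169)π·3²) = -1352/(729π) m/min
The level is dropping at 1352/(729π) ≈ 0.5903 m/min.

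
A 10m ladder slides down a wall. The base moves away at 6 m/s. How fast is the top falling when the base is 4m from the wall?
4√21/7 ≈ 2.619 m/s

x² + y² = 10²
2x·dx/dt + 2y·dy/dt = 0
dy/dt = -x/y · dx/dt = -4/(2√21) · 6 = -4√21/7 m/s
The top is descending at 4√21/7 ≈ 2.619 m/s.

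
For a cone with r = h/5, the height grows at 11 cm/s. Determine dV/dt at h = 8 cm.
704π/25 cm³/s

V = (1/3)π(h/5)²h = πh³/75
dV/dt = πh²/25 · 11
At h = 8: dV/dt = 704π/25 cm³/s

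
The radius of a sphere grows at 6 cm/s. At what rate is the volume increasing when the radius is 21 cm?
10584π cm³/s

V = (4/3)πr³
dV/dt = dV/dr · dr/dt = 4πr² · 6
At r = 21: dV/dt = 10584π cm³/s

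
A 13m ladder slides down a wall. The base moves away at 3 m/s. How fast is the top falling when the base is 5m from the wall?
5/4 = 1.25 m/s

x² + y² = 13²
2x·dx/dt + 2y·dy/dt = 0
dy/dt = -x/y · dx/dt = -5/12 · 3 = -5/4 m/s
The top is descending at 5/4 = 1.25 m/s.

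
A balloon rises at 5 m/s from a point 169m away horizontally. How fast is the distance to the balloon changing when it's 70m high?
350√33461/33461 ≈ 1.913 m/s

z² = 169² + y²
z = √(169² + 70²) = √33461
dz/dt = y/z · dy/dt = 70/√33461 · 5 = 350√33461/33461 ≈ 1.913 m/s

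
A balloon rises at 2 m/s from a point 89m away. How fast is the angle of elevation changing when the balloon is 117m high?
0.008237 rad/s

tan(θ) = y/89
sec²(θ) · dθ/dt = (1/89) · dy/dt
dθ/dt = cos²(θ)/89 · 2 = 89/(89² + 117²) · 2
dθ/dt = 0.008237 rad/s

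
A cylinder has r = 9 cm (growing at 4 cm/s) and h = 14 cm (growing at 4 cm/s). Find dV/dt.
1332π cm³/s

V = πr²h
dV/dt = 2πrh·dr/dt + πr²·dh/dt
= 2π(9)(14)(4) + π(9)²(4)
= 1332π cm³/s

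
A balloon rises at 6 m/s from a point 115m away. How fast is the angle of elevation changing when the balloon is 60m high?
0.04101 rad/s

tan(θ) = y/115
sec²(θ) · dθ/dt = (1/115) · dy/dt
dθ/dt = cos²(θ)/115 · 6 = 115/(115² + 60²) · 6
dθ/dt = 0.04101 rad/s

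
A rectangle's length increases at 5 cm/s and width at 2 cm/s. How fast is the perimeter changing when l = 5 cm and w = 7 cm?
14 cm/s

P = 2(l + w)
dP/dt = 2(dl/dt + dw/dt) = 2(5 + 2) = 14 cm/s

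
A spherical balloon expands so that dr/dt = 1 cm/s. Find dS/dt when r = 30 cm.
240π cm²/s

S = 4πr²
dS/dt = dS/dr · dr/dt = 8πr · 1
At r = 30: dS/dt = 240π cm²/s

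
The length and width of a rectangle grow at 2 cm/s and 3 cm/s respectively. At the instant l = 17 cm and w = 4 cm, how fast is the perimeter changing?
10 cm/s

P = 2(l + w)
dP/dt = 2(dl/dt + dw/dt) = 2(2 + 3) = 10 cm/s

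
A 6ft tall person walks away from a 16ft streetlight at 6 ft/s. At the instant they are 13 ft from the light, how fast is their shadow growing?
18/5 ft/s

By similar triangles: 16/(x+s) = 6/s
Solving: s = 6x/10
ds/dt = 6/10 · dx/dt = 3/5 · 6 = 18/5 ft/s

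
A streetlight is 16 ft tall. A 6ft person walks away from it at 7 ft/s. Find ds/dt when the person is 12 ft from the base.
21/5 ft/s

By similar triangles: 16/(x+s) = 6/s
Solving: s = 6x/10
ds/dt = 6/10 · dx/dt = 3/5 · 7 = 21/5 ft/s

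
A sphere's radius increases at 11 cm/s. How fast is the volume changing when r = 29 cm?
37004π cm³/s

V = (4/3)πr³
dV/dt = dV/dr · dr/dt = 4πr² · 11
At r = 29: dV/dt = 37004π cm³/s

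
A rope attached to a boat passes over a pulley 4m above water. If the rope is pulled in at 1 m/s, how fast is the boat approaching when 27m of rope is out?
27√713/713 ≈ 1.011 m/s

rope² = x² + 4²
x = √(27² - 4²) = √713
dx/dt = (rope/x) · d(rope)/dt = (27/√713) · (-1) = -27√713/713 m/s
The boat approaches at 27√713/713 ≈ 1.011 m/s.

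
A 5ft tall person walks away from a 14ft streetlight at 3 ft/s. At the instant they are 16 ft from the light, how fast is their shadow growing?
5/3 ft/s

By similar triangles: 14/(x+s) = 5/s
Solving: s = 5x/9
ds/dt = 5/9 · dx/dt = 5/9 · 3 = 5/3 ft/s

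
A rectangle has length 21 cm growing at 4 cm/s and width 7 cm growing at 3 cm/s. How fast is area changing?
91 cm²/s

A = lw
dA/dt = w·dl/dt + l·dw/dt = 7·4 + 21·3 = 91 cm²/s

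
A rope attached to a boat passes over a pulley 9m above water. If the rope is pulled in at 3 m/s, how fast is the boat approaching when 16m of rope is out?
48√7/35 ≈ 3.628 m/s

rope² = x² + 9²
x = √(16² - 9²) = 5√7
dx/dt = (rope/x) · d(rope)/dt = (16/(5√7)) · (-3) = -48√7/35 m/s
The boat approaches at 48√7/35 ≈ 3.628 m/s.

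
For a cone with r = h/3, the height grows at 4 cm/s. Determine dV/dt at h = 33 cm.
484π cm³/s

V = (1/3)π(h/3)²h = πh³/27
dV/dt = πh²/9 · 4
At h = 33: dV/dt = 484π cm³/s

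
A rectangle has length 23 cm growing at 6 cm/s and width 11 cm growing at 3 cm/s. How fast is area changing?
135 cm²/s

A = lw
dA/dt = w·dl/dt + l·dw/dt = 11·6 + 23·3 = 135 cm²/s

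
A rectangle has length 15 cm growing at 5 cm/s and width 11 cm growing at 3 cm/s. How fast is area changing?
100 cm²/s

A = lw
dA/dt = w·dl/dt + l·dw/dt = 11·5 + 15·3 = 100 cm²/s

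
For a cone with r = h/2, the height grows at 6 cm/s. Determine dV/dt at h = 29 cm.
2523π/2 cm³/s

V = (1/3)π(h/2)²h = πh³/12
dV/dt = πh²/4 · 6
At h = 29: dV/dt = 2523π/2 cm³/s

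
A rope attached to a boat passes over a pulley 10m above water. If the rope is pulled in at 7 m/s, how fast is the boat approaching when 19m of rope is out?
133√29/87 ≈ 8.232 m/s

rope² = x² + 10²
x = √(19² - 10²) = 3√29
dx/dt = (rope/x) · d(rope)/dt = (19/(3√29)) · (-7) = -133√29/87 m/s
The boat approaches at 133√29/87 ≈ 8.232 m/s.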